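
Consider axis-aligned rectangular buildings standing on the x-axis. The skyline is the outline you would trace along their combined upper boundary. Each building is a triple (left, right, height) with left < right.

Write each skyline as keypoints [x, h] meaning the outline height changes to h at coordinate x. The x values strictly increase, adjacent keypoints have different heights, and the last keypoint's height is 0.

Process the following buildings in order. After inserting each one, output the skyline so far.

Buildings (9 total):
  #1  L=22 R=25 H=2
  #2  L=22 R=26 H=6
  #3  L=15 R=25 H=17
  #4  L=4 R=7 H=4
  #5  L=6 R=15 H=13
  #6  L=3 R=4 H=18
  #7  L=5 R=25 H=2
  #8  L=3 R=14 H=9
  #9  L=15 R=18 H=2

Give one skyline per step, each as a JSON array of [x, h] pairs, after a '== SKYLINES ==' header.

== SKYLINES ==
[[22,2],[25,0]]
[[22,6],[26,0]]
[[15,17],[25,6],[26,0]]
[[4,4],[7,0],[15,17],[25,6],[26,0]]
[[4,4],[6,13],[15,17],[25,6],[26,0]]
[[3,18],[4,4],[6,13],[15,17],[25,6],[26,0]]
[[3,18],[4,4],[6,13],[15,17],[25,6],[26,0]]
[[3,18],[4,9],[6,13],[15,17],[25,6],[26,0]]
[[3,18],[4,9],[6,13],[15,17],[25,6],[26,0]]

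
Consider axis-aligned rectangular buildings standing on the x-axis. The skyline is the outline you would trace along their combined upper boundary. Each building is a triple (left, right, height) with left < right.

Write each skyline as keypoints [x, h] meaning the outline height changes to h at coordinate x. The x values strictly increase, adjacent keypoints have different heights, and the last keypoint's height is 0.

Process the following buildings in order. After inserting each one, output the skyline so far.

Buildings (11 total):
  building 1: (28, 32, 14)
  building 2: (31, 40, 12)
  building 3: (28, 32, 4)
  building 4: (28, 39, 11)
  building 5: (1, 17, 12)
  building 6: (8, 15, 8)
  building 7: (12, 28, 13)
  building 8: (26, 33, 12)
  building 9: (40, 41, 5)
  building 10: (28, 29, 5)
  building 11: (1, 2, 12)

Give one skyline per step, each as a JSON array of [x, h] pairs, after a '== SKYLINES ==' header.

== SKYLINES ==
[[28,14],[32,0]]
[[28,14],[32,12],[40,0]]
[[28,14],[32,12],[40,0]]
[[28,14],[32,12],[40,0]]
[[1,12],[17,0],[28,14],[32,12],[40,0]]
[[1,12],[17,0],[28,14],[32,12],[40,0]]
[[1,12],[12,13],[28,14],[32,12],[40,0]]
[[1,12],[12,13],[28,14],[32,12],[40,0]]
[[1,12],[12,13],[28,14],[32,12],[40,5],[41,0]]
[[1,12],[12,13],[28,14],[32,12],[40,5],[41,0]]
[[1,12],[12,13],[28,14],[32,12],[40,5],[41,0]]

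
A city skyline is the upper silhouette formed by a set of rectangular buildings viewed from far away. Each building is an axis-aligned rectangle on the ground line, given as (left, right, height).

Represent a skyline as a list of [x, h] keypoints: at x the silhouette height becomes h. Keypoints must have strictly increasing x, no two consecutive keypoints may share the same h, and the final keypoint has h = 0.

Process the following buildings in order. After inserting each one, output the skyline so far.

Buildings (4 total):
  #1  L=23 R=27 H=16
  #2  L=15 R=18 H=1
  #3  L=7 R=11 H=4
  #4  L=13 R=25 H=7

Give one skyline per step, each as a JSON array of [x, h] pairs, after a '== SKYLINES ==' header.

== SKYLINES ==
[[23,16],[27,0]]
[[15,1],[18,0],[23,16],[27,0]]
[[7,4],[11,0],[15,1],[18,0],[23,16],[27,0]]
[[7,4],[11,0],[13,7],[23,16],[27,0]]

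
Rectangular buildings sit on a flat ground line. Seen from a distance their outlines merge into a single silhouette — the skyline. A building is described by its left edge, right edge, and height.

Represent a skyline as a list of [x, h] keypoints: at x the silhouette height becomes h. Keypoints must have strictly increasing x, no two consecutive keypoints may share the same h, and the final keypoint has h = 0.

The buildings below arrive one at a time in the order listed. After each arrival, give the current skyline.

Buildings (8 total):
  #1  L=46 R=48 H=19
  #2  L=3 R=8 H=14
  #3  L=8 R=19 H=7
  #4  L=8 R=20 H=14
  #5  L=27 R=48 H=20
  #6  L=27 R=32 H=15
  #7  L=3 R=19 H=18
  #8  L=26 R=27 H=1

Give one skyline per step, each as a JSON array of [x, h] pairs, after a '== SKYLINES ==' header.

== SKYLINES ==
[[46,19],[48,0]]
[[3,14],[8,0],[46,19],[48,0]]
[[3,14],[8,7],[19,0],[46,19],[48,0]]
[[3,14],[20,0],[46,19],[48,0]]
[[3,14],[20,0],[27,20],[48,0]]
[[3,14],[20,0],[27,20],[48,0]]
[[3,18],[19,14],[20,0],[27,20],[48,0]]
[[3,18],[19,14],[20,0],[26,1],[27,20],[48,0]]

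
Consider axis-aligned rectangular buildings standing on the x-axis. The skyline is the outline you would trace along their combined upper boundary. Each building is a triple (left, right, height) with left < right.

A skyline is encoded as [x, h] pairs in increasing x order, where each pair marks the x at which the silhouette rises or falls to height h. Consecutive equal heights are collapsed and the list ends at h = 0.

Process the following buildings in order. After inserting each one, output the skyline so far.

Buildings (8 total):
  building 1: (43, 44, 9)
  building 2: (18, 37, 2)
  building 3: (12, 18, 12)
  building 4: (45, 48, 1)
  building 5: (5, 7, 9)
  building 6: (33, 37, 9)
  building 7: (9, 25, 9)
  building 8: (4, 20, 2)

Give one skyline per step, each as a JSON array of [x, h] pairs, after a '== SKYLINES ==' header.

== SKYLINES ==
[[43,9],[44,0]]
[[18,2],[37,0],[43,9],[44,0]]
[[12,12],[18,2],[37,0],[43,9],[44,0]]
[[12,12],[18,2],[37,0],[43,9],[44,0],[45,1],[48,0]]
[[5,9],[7,0],[12,12],[18,2],[37,0],[43,9],[44,0],[45,1],[48,0]]
[[5,9],[7,0],[12,12],[18,2],[33,9],[37,0],[43,9],[44,0],[45,1],[48,0]]
[[5,9],[7,0],[9,9],[12,12],[18,9],[25,2],[33,9],[37,0],[43,9],[44,0],[45,1],[48,0]]
[[4,2],[5,9],[7,2],[9,9],[12,12],[18,9],[25,2],[33,9],[37,0],[43,9],[44,0],[45,1],[48,0]]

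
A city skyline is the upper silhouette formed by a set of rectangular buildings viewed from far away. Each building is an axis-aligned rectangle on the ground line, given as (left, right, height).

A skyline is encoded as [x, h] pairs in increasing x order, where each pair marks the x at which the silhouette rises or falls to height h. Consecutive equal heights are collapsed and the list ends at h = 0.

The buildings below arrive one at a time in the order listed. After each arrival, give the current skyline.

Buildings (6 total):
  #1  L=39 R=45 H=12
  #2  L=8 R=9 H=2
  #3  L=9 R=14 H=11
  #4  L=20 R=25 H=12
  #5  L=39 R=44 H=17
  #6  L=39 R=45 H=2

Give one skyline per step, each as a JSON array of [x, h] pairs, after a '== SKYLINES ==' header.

== SKYLINES ==
[[39,12],[45,0]]
[[8,2],[9,0],[39,12],[45,0]]
[[8,2],[9,11],[14,0],[39,12],[45,0]]
[[8,2],[9,11],[14,0],[20,12],[25,0],[39,12],[45,0]]
[[8,2],[9,11],[14,0],[20,12],[25,0],[39,17],[44,12],[45,0]]
[[8,2],[9,11],[14,0],[20,12],[25,0],[39,17],[44,12],[45,0]]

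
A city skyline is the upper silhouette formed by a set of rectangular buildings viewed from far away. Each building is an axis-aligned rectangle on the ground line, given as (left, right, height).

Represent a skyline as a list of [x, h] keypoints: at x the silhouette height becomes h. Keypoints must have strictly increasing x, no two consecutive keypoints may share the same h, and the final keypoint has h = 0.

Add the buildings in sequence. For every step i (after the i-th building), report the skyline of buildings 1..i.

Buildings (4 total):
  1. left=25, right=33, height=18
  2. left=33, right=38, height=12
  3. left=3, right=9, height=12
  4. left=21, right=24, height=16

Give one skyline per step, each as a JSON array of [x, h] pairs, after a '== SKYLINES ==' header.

== SKYLINES ==
[[25,18],[33,0]]
[[25,18],[33,12],[38,0]]
[[3,12],[9,0],[25,18],[33,12],[38,0]]
[[3,12],[9,0],[21,16],[24,0],[25,18],[33,12],[38,0]]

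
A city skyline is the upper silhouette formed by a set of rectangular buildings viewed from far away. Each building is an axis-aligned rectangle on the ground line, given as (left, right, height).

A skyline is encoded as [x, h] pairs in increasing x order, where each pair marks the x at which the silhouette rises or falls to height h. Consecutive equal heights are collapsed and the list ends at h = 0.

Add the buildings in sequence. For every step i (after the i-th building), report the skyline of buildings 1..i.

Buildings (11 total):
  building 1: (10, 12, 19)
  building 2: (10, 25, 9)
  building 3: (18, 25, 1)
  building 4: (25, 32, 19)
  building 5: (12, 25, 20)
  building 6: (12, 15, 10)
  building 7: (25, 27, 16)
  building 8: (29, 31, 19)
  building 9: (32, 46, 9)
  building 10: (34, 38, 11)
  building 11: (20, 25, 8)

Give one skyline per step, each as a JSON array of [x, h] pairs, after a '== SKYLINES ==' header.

== SKYLINES ==
[[10,19],[12,0]]
[[10,19],[12,9],[25,0]]
[[10,19],[12,9],[25,0]]
[[10,19],[12,9],[25,19],[32,0]]
[[10,19],[12,20],[25,19],[32,0]]
[[10,19],[12,20],[25,19],[32,0]]
[[10,19],[12,20],[25,19],[32,0]]
[[10,19],[12,20],[25,19],[32,0]]
[[10,19],[12,20],[25,19],[32,9],[46,0]]
[[10,19],[12,20],[25,19],[32,9],[34,11],[38,9],[46,0]]
[[10,19],[12,20],[25,19],[32,9],[34,11],[38,9],[46,0]]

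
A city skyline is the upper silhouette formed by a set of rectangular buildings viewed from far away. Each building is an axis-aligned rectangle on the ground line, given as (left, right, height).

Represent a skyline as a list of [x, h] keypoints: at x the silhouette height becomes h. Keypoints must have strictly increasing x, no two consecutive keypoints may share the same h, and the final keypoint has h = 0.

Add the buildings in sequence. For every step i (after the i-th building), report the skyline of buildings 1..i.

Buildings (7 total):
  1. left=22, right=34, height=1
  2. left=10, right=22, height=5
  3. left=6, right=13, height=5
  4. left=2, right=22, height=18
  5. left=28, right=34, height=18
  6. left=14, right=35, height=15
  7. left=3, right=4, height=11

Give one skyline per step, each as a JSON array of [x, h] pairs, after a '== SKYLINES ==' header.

== SKYLINES ==
[[22,1],[34,0]]
[[10,5],[22,1],[34,0]]
[[6,5],[22,1],[34,0]]
[[2,18],[22,1],[34,0]]
[[2,18],[22,1],[28,18],[34,0]]
[[2,18],[22,15],[28,18],[34,15],[35,0]]
[[2,18],[22,15],[28,18],[34,15],[35,0]]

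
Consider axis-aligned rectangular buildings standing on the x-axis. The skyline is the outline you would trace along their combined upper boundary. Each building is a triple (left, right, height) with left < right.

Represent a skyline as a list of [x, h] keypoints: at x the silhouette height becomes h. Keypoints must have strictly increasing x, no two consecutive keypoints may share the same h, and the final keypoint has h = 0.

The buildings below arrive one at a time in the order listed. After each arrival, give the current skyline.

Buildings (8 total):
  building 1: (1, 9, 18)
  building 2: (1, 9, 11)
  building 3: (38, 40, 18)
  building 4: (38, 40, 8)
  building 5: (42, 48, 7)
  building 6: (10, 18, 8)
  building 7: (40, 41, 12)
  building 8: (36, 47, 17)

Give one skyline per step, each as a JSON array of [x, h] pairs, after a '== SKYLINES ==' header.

== SKYLINES ==
[[1,18],[9,0]]
[[1,18],[9,0]]
[[1,18],[9,0],[38,18],[40,0]]
[[1,18],[9,0],[38,18],[40,0]]
[[1,18],[9,0],[38,18],[40,0],[42,7],[48,0]]
[[1,18],[9,0],[10,8],[18,0],[38,18],[40,0],[42,7],[48,0]]
[[1,18],[9,0],[10,8],[18,0],[38,18],[40,12],[41,0],[42,7],[48,0]]
[[1,18],[9,0],[10,8],[18,0],[36,17],[38,18],[40,17],[47,7],[48,0]]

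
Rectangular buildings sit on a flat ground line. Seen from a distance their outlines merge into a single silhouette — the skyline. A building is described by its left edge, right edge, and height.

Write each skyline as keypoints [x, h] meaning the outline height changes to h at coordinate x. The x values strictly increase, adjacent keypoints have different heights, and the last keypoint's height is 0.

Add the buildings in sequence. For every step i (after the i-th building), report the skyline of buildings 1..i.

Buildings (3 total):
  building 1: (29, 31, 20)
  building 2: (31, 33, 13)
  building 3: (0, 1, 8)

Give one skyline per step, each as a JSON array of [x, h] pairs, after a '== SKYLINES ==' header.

== SKYLINES ==
[[29,20],[31,0]]
[[29,20],[31,13],[33,0]]
[[0,8],[1,0],[29,20],[31,13],[33,0]]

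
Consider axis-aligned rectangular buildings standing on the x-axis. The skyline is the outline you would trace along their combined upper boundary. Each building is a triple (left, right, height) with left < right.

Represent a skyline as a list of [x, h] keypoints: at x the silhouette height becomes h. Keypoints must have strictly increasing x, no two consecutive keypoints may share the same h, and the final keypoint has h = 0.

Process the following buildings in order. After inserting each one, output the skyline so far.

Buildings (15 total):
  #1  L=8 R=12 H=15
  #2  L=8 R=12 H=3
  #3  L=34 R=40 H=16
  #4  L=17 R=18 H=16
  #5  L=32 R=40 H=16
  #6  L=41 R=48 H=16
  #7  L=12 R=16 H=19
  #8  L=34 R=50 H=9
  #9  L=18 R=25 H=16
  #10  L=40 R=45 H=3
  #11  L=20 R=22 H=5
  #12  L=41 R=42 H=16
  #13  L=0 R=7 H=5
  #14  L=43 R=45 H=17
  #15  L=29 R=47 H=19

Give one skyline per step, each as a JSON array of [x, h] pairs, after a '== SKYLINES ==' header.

== SKYLINES ==
[[8,15],[12,0]]
[[8,15],[12,0]]
[[8,15],[12,0],[34,16],[40,0]]
[[8,15],[12,0],[17,16],[18,0],[34,16],[40,0]]
[[8,15],[12,0],[17,16],[18,0],[32,16],[40,0]]
[[8,15],[12,0],[17,16],[18,0],[32,16],[40,0],[41,16],[48,0]]
[[8,15],[12,19],[16,0],[17,16],[18,0],[32,16],[40,0],[41,16],[48,0]]
[[8,15],[12,19],[16,0],[17,16],[18,0],[32,16],[40,9],[41,16],[48,9],[50,0]]
[[8,15],[12,19],[16,0],[17,16],[25,0],[32,16],[40,9],[41,16],[48,9],[50,0]]
[[8,15],[12,19],[16,0],[17,16],[25,0],[32,16],[40,9],[41,16],[48,9],[50,0]]
[[8,15],[12,19],[16,0],[17,16],[25,0],[32,16],[40,9],[41,16],[48,9],[50,0]]
[[8,15],[12,19],[16,0],[17,16],[25,0],[32,16],[40,9],[41,16],[48,9],[50,0]]
[[0,5],[7,0],[8,15],[12,19],[16,0],[17,16],[25,0],[32,16],[40,9],[41,16],[48,9],[50,0]]
[[0,5],[7,0],[8,15],[12,19],[16,0],[17,16],[25,0],[32,16],[40,9],[41,16],[43,17],[45,16],[48,9],[50,0]]
[[0,5],[7,0],[8,15],[12,19],[16,0],[17,16],[25,0],[29,19],[47,16],[48,9],[50,0]]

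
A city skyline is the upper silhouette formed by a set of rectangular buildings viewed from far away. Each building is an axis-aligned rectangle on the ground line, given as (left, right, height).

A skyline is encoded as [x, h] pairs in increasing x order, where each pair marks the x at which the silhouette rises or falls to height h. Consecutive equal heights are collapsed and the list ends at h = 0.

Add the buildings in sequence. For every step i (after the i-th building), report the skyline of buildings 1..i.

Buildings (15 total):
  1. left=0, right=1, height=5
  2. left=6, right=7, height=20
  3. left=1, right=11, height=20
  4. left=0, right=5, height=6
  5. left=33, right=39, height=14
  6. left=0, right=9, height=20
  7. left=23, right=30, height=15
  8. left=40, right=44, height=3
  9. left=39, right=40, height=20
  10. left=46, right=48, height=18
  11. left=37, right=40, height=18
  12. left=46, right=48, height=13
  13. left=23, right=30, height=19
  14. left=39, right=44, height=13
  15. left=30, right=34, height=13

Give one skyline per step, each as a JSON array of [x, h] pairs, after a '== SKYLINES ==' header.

== SKYLINES ==
[[0,5],[1,0]]
[[0,5],[1,0],[6,20],[7,0]]
[[0,5],[1,20],[11,0]]
[[0,6],[1,20],[11,0]]
[[0,6],[1,20],[11,0],[33,14],[39,0]]
[[0,20],[11,0],[33,14],[39,0]]
[[0,20],[11,0],[23,15],[30,0],[33,14],[39,0]]
[[0,20],[11,0],[23,15],[30,0],[33,14],[39,0],[40,3],[44,0]]
[[0,20],[11,0],[23,15],[30,0],[33,14],[39,20],[40,3],[44,0]]
[[0,20],[11,0],[23,15],[30,0],[33,14],[39,20],[40,3],[44,0],[46,18],[48,0]]
[[0,20],[11,0],[23,15],[30,0],[33,14],[37,18],[39,20],[40,3],[44,0],[46,18],[48,0]]
[[0,20],[11,0],[23,15],[30,0],[33,14],[37,18],[39,20],[40,3],[44,0],[46,18],[48,0]]
[[0,20],[11,0],[23,19],[30,0],[33,14],[37,18],[39,20],[40,3],[44,0],[46,18],[48,0]]
[[0,20],[11,0],[23,19],[30,0],[33,14],[37,18],[39,20],[40,13],[44,0],[46,18],[48,0]]
[[0,20],[11,0],[23,19],[30,13],[33,14],[37,18],[39,20],[40,13],[44,0],[46,18],[48,0]]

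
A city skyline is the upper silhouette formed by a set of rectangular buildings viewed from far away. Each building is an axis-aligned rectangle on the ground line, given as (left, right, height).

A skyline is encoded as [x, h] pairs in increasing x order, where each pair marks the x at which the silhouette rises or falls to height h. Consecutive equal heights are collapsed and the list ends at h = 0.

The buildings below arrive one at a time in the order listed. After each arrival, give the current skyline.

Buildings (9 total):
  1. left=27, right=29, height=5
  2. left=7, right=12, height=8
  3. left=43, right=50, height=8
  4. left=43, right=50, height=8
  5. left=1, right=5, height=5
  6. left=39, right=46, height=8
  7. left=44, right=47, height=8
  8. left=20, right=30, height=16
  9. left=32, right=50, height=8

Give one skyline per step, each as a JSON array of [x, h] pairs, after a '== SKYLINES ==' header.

== SKYLINES ==
[[27,5],[29,0]]
[[7,8],[12,0],[27,5],[29,0]]
[[7,8],[12,0],[27,5],[29,0],[43,8],[50,0]]
[[7,8],[12,0],[27,5],[29,0],[43,8],[50,0]]
[[1,5],[5,0],[7,8],[12,0],[27,5],[29,0],[43,8],[50,0]]
[[1,5],[5,0],[7,8],[12,0],[27,5],[29,0],[39,8],[50,0]]
[[1,5],[5,0],[7,8],[12,0],[27,5],[29,0],[39,8],[50,0]]
[[1,5],[5,0],[7,8],[12,0],[20,16],[30,0],[39,8],[50,0]]
[[1,5],[5,0],[7,8],[12,0],[20,16],[30,0],[32,8],[50,0]]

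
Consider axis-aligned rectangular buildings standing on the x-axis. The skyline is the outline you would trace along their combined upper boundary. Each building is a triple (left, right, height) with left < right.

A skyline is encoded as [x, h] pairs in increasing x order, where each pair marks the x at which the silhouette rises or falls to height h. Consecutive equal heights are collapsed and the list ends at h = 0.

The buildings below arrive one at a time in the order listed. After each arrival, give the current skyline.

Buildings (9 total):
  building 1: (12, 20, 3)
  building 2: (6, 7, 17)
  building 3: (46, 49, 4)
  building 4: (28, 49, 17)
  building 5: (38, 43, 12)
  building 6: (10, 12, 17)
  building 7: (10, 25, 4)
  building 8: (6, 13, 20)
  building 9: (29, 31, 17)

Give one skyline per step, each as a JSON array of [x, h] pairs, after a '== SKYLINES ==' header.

== SKYLINES ==
[[12,3],[20,0]]
[[6,17],[7,0],[12,3],[20,0]]
[[6,17],[7,0],[12,3],[20,0],[46,4],[49,0]]
[[6,17],[7,0],[12,3],[20,0],[28,17],[49,0]]
[[6,17],[7,0],[12,3],[20,0],[28,17],[49,0]]
[[6,17],[7,0],[10,17],[12,3],[20,0],[28,17],[49,0]]
[[6,17],[7,0],[10,17],[12,4],[25,0],[28,17],[49,0]]
[[6,20],[13,4],[25,0],[28,17],[49,0]]
[[6,20],[13,4],[25,0],[28,17],[49,0]]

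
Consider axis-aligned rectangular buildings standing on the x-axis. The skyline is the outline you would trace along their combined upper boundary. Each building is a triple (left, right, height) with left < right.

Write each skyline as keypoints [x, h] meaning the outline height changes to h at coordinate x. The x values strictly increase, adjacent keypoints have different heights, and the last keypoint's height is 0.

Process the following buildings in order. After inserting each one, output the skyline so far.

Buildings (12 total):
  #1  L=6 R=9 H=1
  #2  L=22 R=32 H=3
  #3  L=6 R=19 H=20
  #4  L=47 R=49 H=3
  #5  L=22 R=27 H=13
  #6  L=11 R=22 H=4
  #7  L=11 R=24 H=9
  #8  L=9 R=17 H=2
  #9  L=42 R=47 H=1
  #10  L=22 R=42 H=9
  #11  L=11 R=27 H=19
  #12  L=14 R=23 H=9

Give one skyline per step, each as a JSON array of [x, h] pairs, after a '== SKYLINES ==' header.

== SKYLINES ==
[[6,1],[9,0]]
[[6,1],[9,0],[22,3],[32,0]]
[[6,20],[19,0],[22,3],[32,0]]
[[6,20],[19,0],[22,3],[32,0],[47,3],[49,0]]
[[6,20],[19,0],[22,13],[27,3],[32,0],[47,3],[49,0]]
[[6,20],[19,4],[22,13],[27,3],[32,0],[47,3],[49,0]]
[[6,20],[19,9],[22,13],[27,3],[32,0],[47,3],[49,0]]
[[6,20],[19,9],[22,13],[27,3],[32,0],[47,3],[49,0]]
[[6,20],[19,9],[22,13],[27,3],[32,0],[42,1],[47,3],[49,0]]
[[6,20],[19,9],[22,13],[27,9],[42,1],[47,3],[49,0]]
[[6,20],[19,19],[27,9],[42,1],[47,3],[49,0]]
[[6,20],[19,19],[27,9],[42,1],[47,3],[49,0]]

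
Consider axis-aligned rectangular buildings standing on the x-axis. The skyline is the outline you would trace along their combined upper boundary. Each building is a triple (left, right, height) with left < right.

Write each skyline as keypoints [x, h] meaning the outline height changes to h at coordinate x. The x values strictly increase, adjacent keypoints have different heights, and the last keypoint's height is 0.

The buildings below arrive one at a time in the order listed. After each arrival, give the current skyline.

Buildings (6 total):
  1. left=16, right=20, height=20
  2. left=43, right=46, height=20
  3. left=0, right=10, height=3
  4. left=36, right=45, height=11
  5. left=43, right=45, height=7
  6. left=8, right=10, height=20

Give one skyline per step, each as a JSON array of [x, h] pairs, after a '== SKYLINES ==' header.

== SKYLINES ==
[[16,20],[20,0]]
[[16,20],[20,0],[43,20],[46,0]]
[[0,3],[10,0],[16,20],[20,0],[43,20],[46,0]]
[[0,3],[10,0],[16,20],[20,0],[36,11],[43,20],[46,0]]
[[0,3],[10,0],[16,20],[20,0],[36,11],[43,20],[46,0]]
[[0,3],[8,20],[10,0],[16,20],[20,0],[36,11],[43,20],[46,0]]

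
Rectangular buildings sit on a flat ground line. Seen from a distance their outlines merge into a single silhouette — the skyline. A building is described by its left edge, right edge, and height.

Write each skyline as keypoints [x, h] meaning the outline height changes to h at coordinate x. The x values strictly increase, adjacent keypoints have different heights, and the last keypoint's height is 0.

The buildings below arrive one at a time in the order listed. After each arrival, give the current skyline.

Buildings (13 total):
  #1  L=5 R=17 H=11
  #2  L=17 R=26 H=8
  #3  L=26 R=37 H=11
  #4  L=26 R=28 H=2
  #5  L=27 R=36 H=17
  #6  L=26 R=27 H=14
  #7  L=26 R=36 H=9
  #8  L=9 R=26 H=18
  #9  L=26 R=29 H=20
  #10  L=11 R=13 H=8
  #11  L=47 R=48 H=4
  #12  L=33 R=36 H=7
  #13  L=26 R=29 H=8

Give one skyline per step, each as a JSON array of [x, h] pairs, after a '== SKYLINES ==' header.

== SKYLINES ==
[[5,11],[17,0]]
[[5,11],[17,8],[26,0]]
[[5,11],[17,8],[26,11],[37,0]]
[[5,11],[17,8],[26,11],[37,0]]
[[5,11],[17,8],[26,11],[27,17],[36,11],[37,0]]
[[5,11],[17,8],[26,14],[27,17],[36,11],[37,0]]
[[5,11],[17,8],[26,14],[27,17],[36,11],[37,0]]
[[5,11],[9,18],[26,14],[27,17],[36,11],[37,0]]
[[5,11],[9,18],[26,20],[29,17],[36,11],[37,0]]
[[5,11],[9,18],[26,20],[29,17],[36,11],[37,0]]
[[5,11],[9,18],[26,20],[29,17],[36,11],[37,0],[47,4],[48,0]]
[[5,11],[9,18],[26,20],[29,17],[36,11],[37,0],[47,4],[48,0]]
[[5,11],[9,18],[26,20],[29,17],[36,11],[37,0],[47,4],[48,0]]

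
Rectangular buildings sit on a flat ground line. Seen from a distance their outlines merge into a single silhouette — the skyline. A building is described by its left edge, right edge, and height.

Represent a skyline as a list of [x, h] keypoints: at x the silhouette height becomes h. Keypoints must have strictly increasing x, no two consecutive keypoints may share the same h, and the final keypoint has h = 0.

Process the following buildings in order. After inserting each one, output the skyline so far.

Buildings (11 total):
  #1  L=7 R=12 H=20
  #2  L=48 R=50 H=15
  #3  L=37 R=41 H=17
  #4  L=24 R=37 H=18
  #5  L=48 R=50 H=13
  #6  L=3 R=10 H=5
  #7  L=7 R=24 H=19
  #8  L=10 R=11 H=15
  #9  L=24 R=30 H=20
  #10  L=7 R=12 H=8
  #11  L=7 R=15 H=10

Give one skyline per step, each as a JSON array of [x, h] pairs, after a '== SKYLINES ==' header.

== SKYLINES ==
[[7,20],[12,0]]
[[7,20],[12,0],[48,15],[50,0]]
[[7,20],[12,0],[37,17],[41,0],[48,15],[50,0]]
[[7,20],[12,0],[24,18],[37,17],[41,0],[48,15],[50,0]]
[[7,20],[12,0],[24,18],[37,17],[41,0],[48,15],[50,0]]
[[3,5],[7,20],[12,0],[24,18],[37,17],[41,0],[48,15],[50,0]]
[[3,5],[7,20],[12,19],[24,18],[37,17],[41,0],[48,15],[50,0]]
[[3,5],[7,20],[12,19],[24,18],[37,17],[41,0],[48,15],[50,0]]
[[3,5],[7,20],[12,19],[24,20],[30,18],[37,17],[41,0],[48,15],[50,0]]
[[3,5],[7,20],[12,19],[24,20],[30,18],[37,17],[41,0],[48,15],[50,0]]
[[3,5],[7,20],[12,19],[24,20],[30,18],[37,17],[41,0],[48,15],[50,0]]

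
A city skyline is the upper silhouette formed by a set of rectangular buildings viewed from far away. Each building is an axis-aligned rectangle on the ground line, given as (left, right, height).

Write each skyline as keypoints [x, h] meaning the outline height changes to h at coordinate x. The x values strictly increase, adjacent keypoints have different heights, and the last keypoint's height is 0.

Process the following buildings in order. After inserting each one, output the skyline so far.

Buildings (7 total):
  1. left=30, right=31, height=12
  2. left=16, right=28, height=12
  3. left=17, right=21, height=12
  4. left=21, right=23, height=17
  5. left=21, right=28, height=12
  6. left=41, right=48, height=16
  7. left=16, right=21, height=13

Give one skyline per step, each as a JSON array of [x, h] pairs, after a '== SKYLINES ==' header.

== SKYLINES ==
[[30,12],[31,0]]
[[16,12],[28,0],[30,12],[31,0]]
[[16,12],[28,0],[30,12],[31,0]]
[[16,12],[21,17],[23,12],[28,0],[30,12],[31,0]]
[[16,12],[21,17],[23,12],[28,0],[30,12],[31,0]]
[[16,12],[21,17],[23,12],[28,0],[30,12],[31,0],[41,16],[48,0]]
[[16,13],[21,17],[23,12],[28,0],[30,12],[31,0],[41,16],[48,0]]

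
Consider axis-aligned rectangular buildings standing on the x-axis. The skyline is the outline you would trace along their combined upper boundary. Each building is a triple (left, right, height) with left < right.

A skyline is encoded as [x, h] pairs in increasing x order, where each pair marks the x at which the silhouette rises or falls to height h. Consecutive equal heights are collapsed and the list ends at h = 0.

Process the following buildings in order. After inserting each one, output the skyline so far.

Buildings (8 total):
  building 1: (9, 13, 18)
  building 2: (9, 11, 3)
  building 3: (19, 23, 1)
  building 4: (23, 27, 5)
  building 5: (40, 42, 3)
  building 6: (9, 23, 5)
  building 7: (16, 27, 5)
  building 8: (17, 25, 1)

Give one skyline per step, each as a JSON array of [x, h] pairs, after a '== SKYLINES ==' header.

== SKYLINES ==
[[9,18],[13,0]]
[[9,18],[13,0]]
[[9,18],[13,0],[19,1],[23,0]]
[[9,18],[13,0],[19,1],[23,5],[27,0]]
[[9,18],[13,0],[19,1],[23,5],[27,0],[40,3],[42,0]]
[[9,18],[13,5],[27,0],[40,3],[42,0]]
[[9,18],[13,5],[27,0],[40,3],[42,0]]
[[9,18],[13,5],[27,0],[40,3],[42,0]]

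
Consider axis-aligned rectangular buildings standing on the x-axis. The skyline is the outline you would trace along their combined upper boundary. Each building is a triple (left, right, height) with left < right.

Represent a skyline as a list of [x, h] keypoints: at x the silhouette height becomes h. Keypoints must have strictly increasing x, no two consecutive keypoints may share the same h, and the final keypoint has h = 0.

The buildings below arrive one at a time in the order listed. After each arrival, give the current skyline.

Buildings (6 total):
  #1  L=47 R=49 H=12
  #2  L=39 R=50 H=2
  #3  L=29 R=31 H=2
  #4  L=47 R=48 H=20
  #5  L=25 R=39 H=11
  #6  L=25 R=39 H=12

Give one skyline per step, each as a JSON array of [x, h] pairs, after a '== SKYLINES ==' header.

== SKYLINES ==
[[47,12],[49,0]]
[[39,2],[47,12],[49,2],[50,0]]
[[29,2],[31,0],[39,2],[47,12],[49,2],[50,0]]
[[29,2],[31,0],[39,2],[47,20],[48,12],[49,2],[50,0]]
[[25,11],[39,2],[47,20],[48,12],[49,2],[50,0]]
[[25,12],[39,2],[47,20],[48,12],[49,2],[50,0]]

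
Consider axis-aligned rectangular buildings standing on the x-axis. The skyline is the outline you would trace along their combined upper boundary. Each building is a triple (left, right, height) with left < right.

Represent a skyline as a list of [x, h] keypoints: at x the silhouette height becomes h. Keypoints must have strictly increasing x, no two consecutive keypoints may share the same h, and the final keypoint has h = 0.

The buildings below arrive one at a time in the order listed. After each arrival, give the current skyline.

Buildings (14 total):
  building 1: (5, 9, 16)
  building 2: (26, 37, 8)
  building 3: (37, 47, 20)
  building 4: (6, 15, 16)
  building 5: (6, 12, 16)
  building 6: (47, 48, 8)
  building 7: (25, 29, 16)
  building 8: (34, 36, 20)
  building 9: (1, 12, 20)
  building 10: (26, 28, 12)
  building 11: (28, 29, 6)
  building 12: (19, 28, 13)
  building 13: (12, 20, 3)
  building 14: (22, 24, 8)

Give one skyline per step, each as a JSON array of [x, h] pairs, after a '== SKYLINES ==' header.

== SKYLINES ==
[[5,16],[9,0]]
[[5,16],[9,0],[26,8],[37,0]]
[[5,16],[9,0],[26,8],[37,20],[47,0]]
[[5,16],[15,0],[26,8],[37,20],[47,0]]
[[5,16],[15,0],[26,8],[37,20],[47,0]]
[[5,16],[15,0],[26,8],[37,20],[47,8],[48,0]]
[[5,16],[15,0],[25,16],[29,8],[37,20],[47,8],[48,0]]
[[5,16],[15,0],[25,16],[29,8],[34,20],[36,8],[37,20],[47,8],[48,0]]
[[1,20],[12,16],[15,0],[25,16],[29,8],[34,20],[36,8],[37,20],[47,8],[48,0]]
[[1,20],[12,16],[15,0],[25,16],[29,8],[34,20],[36,8],[37,20],[47,8],[48,0]]
[[1,20],[12,16],[15,0],[25,16],[29,8],[34,20],[36,8],[37,20],[47,8],[48,0]]
[[1,20],[12,16],[15,0],[19,13],[25,16],[29,8],[34,20],[36,8],[37,20],[47,8],[48,0]]
[[1,20],[12,16],[15,3],[19,13],[25,16],[29,8],[34,20],[36,8],[37,20],[47,8],[48,0]]
[[1,20],[12,16],[15,3],[19,13],[25,16],[29,8],[34,20],[36,8],[37,20],[47,8],[48,0]]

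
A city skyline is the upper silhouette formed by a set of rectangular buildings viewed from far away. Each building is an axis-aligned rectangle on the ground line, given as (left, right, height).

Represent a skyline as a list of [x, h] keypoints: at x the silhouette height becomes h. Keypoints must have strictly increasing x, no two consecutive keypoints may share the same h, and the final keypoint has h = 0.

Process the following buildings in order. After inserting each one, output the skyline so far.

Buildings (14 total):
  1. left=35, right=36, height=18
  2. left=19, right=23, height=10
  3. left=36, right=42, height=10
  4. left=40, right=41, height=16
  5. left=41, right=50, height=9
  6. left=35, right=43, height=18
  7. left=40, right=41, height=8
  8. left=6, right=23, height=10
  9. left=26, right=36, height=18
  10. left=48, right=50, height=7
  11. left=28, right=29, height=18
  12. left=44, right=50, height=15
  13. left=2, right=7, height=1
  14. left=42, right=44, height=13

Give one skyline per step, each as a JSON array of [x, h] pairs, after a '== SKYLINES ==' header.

== SKYLINES ==
[[35,18],[36,0]]
[[19,10],[23,0],[35,18],[36,0]]
[[19,10],[23,0],[35,18],[36,10],[42,0]]
[[19,10],[23,0],[35,18],[36,10],[40,16],[41,10],[42,0]]
[[19,10],[23,0],[35,18],[36,10],[40,16],[41,10],[42,9],[50,0]]
[[19,10],[23,0],[35,18],[43,9],[50,0]]
[[19,10],[23,0],[35,18],[43,9],[50,0]]
[[6,10],[23,0],[35,18],[43,9],[50,0]]
[[6,10],[23,0],[26,18],[43,9],[50,0]]
[[6,10],[23,0],[26,18],[43,9],[50,0]]
[[6,10],[23,0],[26,18],[43,9],[50,0]]
[[6,10],[23,0],[26,18],[43,9],[44,15],[50,0]]
[[2,1],[6,10],[23,0],[26,18],[43,9],[44,15],[50,0]]
[[2,1],[6,10],[23,0],[26,18],[43,13],[44,15],[50,0]]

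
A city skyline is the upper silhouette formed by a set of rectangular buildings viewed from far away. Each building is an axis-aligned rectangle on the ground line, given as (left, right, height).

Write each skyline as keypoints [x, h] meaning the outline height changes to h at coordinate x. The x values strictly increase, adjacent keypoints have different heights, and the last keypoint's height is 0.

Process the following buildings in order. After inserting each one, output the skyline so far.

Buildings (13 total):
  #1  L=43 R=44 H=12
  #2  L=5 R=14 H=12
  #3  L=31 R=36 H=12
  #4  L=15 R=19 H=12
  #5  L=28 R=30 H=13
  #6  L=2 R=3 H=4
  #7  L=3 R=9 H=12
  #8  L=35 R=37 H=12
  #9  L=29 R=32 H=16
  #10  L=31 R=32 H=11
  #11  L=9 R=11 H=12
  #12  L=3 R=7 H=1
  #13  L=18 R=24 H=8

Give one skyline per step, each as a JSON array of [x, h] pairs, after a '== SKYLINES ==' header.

== SKYLINES ==
[[43,12],[44,0]]
[[5,12],[14,0],[43,12],[44,0]]
[[5,12],[14,0],[31,12],[36,0],[43,12],[44,0]]
[[5,12],[14,0],[15,12],[19,0],[31,12],[36,0],[43,12],[44,0]]
[[5,12],[14,0],[15,12],[19,0],[28,13],[30,0],[31,12],[36,0],[43,12],[44,0]]
[[2,4],[3,0],[5,12],[14,0],[15,12],[19,0],[28,13],[30,0],[31,12],[36,0],[43,12],[44,0]]
[[2,4],[3,12],[14,0],[15,12],[19,0],[28,13],[30,0],[31,12],[36,0],[43,12],[44,0]]
[[2,4],[3,12],[14,0],[15,12],[19,0],[28,13],[30,0],[31,12],[37,0],[43,12],[44,0]]
[[2,4],[3,12],[14,0],[15,12],[19,0],[28,13],[29,16],[32,12],[37,0],[43,12],[44,0]]
[[2,4],[3,12],[14,0],[15,12],[19,0],[28,13],[29,16],[32,12],[37,0],[43,12],[44,0]]
[[2,4],[3,12],[14,0],[15,12],[19,0],[28,13],[29,16],[32,12],[37,0],[43,12],[44,0]]
[[2,4],[3,12],[14,0],[15,12],[19,0],[28,13],[29,16],[32,12],[37,0],[43,12],[44,0]]
[[2,4],[3,12],[14,0],[15,12],[19,8],[24,0],[28,13],[29,16],[32,12],[37,0],[43,12],[44,0]]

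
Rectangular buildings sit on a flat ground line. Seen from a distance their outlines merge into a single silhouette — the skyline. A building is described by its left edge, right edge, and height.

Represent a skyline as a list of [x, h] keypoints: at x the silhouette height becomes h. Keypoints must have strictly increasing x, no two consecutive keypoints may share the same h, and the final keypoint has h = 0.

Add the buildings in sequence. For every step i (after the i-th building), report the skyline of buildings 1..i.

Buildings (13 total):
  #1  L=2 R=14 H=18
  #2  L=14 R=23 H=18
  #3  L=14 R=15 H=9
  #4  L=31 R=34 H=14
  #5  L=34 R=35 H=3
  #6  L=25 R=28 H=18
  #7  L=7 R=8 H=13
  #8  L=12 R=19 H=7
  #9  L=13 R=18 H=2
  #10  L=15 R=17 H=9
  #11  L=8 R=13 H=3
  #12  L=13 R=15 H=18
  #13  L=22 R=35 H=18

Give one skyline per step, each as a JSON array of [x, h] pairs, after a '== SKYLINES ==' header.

== SKYLINES ==
[[2,18],[14,0]]
[[2,18],[23,0]]
[[2,18],[23,0]]
[[2,18],[23,0],[31,14],[34,0]]
[[2,18],[23,0],[31,14],[34,3],[35,0]]
[[2,18],[23,0],[25,18],[28,0],[31,14],[34,3],[35,0]]
[[2,18],[23,0],[25,18],[28,0],[31,14],[34,3],[35,0]]
[[2,18],[23,0],[25,18],[28,0],[31,14],[34,3],[35,0]]
[[2,18],[23,0],[25,18],[28,0],[31,14],[34,3],[35,0]]
[[2,18],[23,0],[25,18],[28,0],[31,14],[34,3],[35,0]]
[[2,18],[23,0],[25,18],[28,0],[31,14],[34,3],[35,0]]
[[2,18],[23,0],[25,18],[28,0],[31,14],[34,3],[35,0]]
[[2,18],[35,0]]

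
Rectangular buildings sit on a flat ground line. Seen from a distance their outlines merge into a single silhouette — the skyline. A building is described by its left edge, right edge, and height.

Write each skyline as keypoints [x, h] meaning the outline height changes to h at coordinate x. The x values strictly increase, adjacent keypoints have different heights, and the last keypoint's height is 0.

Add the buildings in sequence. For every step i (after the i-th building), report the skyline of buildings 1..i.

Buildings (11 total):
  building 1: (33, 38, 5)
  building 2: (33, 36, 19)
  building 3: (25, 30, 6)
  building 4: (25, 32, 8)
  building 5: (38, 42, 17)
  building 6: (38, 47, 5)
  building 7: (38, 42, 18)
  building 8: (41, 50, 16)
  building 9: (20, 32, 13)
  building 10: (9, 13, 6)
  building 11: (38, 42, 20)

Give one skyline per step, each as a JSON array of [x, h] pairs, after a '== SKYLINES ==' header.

== SKYLINES ==
[[33,5],[38,0]]
[[33,19],[36,5],[38,0]]
[[25,6],[30,0],[33,19],[36,5],[38,0]]
[[25,8],[32,0],[33,19],[36,5],[38,0]]
[[25,8],[32,0],[33,19],[36,5],[38,17],[42,0]]
[[25,8],[32,0],[33,19],[36,5],[38,17],[42,5],[47,0]]
[[25,8],[32,0],[33,19],[36,5],[38,18],[42,5],[47,0]]
[[25,8],[32,0],[33,19],[36,5],[38,18],[42,16],[50,0]]
[[20,13],[32,0],[33,19],[36,5],[38,18],[42,16],[50,0]]
[[9,6],[13,0],[20,13],[32,0],[33,19],[36,5],[38,18],[42,16],[50,0]]
[[9,6],[13,0],[20,13],[32,0],[33,19],[36,5],[38,20],[42,16],[50,0]]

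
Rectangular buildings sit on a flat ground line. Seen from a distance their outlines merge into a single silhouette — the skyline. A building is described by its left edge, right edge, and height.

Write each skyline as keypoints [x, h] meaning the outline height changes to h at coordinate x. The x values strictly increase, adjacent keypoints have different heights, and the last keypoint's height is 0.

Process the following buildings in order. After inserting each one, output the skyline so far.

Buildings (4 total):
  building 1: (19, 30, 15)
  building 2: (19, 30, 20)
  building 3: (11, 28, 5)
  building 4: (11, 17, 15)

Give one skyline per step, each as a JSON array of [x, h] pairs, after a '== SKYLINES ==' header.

== SKYLINES ==
[[19,15],[30,0]]
[[19,20],[30,0]]
[[11,5],[19,20],[30,0]]
[[11,15],[17,5],[19,20],[30,0]]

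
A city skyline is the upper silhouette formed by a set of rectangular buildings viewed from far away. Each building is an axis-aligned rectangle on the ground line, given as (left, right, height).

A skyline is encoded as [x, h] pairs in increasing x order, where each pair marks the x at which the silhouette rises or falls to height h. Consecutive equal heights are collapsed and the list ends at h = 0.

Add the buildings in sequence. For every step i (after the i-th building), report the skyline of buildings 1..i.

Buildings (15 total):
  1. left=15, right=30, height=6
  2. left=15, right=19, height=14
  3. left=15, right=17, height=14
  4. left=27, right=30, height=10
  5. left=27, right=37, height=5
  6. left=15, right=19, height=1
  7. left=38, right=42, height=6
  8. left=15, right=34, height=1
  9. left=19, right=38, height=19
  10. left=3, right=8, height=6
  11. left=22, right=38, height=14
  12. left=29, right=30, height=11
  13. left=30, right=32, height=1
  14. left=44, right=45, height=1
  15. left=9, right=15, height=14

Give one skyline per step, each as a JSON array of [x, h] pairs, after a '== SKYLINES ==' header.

== SKYLINES ==
[[15,6],[30,0]]
[[15,14],[19,6],[30,0]]
[[15,14],[19,6],[30,0]]
[[15,14],[19,6],[27,10],[30,0]]
[[15,14],[19,6],[27,10],[30,5],[37,0]]
[[15,14],[19,6],[27,10],[30,5],[37,0]]
[[15,14],[19,6],[27,10],[30,5],[37,0],[38,6],[42,0]]
[[15,14],[19,6],[27,10],[30,5],[37,0],[38,6],[42,0]]
[[15,14],[19,19],[38,6],[42,0]]
[[3,6],[8,0],[15,14],[19,19],[38,6],[42,0]]
[[3,6],[8,0],[15,14],[19,19],[38,6],[42,0]]
[[3,6],[8,0],[15,14],[19,19],[38,6],[42,0]]
[[3,6],[8,0],[15,14],[19,19],[38,6],[42,0]]
[[3,6],[8,0],[15,14],[19,19],[38,6],[42,0],[44,1],[45,0]]
[[3,6],[8,0],[9,14],[19,19],[38,6],[42,0],[44,1],[45,0]]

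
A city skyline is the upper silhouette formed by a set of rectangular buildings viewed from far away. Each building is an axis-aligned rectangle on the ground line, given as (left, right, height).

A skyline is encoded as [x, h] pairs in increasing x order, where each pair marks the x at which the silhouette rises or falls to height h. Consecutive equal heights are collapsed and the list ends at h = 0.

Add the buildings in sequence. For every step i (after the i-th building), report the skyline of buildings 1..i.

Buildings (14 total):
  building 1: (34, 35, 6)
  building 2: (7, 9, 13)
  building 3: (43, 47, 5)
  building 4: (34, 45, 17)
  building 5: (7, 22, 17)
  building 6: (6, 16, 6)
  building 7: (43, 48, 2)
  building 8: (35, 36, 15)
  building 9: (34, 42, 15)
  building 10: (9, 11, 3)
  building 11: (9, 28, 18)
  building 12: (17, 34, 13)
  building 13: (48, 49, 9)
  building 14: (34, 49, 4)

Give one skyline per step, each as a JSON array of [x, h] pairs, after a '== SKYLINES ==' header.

== SKYLINES ==
[[34,6],[35,0]]
[[7,13],[9,0],[34,6],[35,0]]
[[7,13],[9,0],[34,6],[35,0],[43,5],[47,0]]
[[7,13],[9,0],[34,17],[45,5],[47,0]]
[[7,17],[22,0],[34,17],[45,5],[47,0]]
[[6,6],[7,17],[22,0],[34,17],[45,5],[47,0]]
[[6,6],[7,17],[22,0],[34,17],[45,5],[47,2],[48,0]]
[[6,6],[7,17],[22,0],[34,17],[45,5],[47,2],[48,0]]
[[6,6],[7,17],[22,0],[34,17],[45,5],[47,2],[48,0]]
[[6,6],[7,17],[22,0],[34,17],[45,5],[47,2],[48,0]]
[[6,6],[7,17],[9,18],[28,0],[34,17],[45,5],[47,2],[48,0]]
[[6,6],[7,17],[9,18],[28,13],[34,17],[45,5],[47,2],[48,0]]
[[6,6],[7,17],[9,18],[28,13],[34,17],[45,5],[47,2],[48,9],[49,0]]
[[6,6],[7,17],[9,18],[28,13],[34,17],[45,5],[47,4],[48,9],[49,0]]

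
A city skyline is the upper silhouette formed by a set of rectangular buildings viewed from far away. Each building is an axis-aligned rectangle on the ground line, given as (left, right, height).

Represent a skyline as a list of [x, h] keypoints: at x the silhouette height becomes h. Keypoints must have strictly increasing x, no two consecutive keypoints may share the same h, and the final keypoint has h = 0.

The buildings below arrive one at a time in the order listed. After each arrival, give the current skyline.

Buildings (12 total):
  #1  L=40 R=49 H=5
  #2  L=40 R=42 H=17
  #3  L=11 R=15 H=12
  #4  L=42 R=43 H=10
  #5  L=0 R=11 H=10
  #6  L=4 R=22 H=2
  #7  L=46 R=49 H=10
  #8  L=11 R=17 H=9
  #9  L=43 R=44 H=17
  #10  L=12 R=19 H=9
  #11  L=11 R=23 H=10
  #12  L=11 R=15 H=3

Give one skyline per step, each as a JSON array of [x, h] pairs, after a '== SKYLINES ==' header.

== SKYLINES ==
[[40,5],[49,0]]
[[40,17],[42,5],[49,0]]
[[11,12],[15,0],[40,17],[42,5],[49,0]]
[[11,12],[15,0],[40,17],[42,10],[43,5],[49,0]]
[[0,10],[11,12],[15,0],[40,17],[42,10],[43,5],[49,0]]
[[0,10],[11,12],[15,2],[22,0],[40,17],[42,10],[43,5],[49,0]]
[[0,10],[11,12],[15,2],[22,0],[40,17],[42,10],[43,5],[46,10],[49,0]]
[[0,10],[11,12],[15,9],[17,2],[22,0],[40,17],[42,10],[43,5],[46,10],[49,0]]
[[0,10],[11,12],[15,9],[17,2],[22,0],[40,17],[42,10],[43,17],[44,5],[46,10],[49,0]]
[[0,10],[11,12],[15,9],[19,2],[22,0],[40,17],[42,10],[43,17],[44,5],[46,10],[49,0]]
[[0,10],[11,12],[15,10],[23,0],[40,17],[42,10],[43,17],[44,5],[46,10],[49,0]]
[[0,10],[11,12],[15,10],[23,0],[40,17],[42,10],[43,17],[44,5],[46,10],[49,0]]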